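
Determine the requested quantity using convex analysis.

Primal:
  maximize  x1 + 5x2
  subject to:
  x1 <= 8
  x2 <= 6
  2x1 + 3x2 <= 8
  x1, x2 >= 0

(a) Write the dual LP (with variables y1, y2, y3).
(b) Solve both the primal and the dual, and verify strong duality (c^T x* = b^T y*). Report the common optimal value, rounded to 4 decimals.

The standard primal-dual pair for 'max c^T x s.t. A x <= b, x >= 0' is:
  Dual:  min b^T y  s.t.  A^T y >= c,  y >= 0.

So the dual LP is:
  minimize  8y1 + 6y2 + 8y3
  subject to:
    y1 + 2y3 >= 1
    y2 + 3y3 >= 5
    y1, y2, y3 >= 0

Solving the primal: x* = (0, 2.6667).
  primal value c^T x* = 13.3333.
Solving the dual: y* = (0, 0, 1.6667).
  dual value b^T y* = 13.3333.
Strong duality: c^T x* = b^T y*. Confirmed.

13.3333


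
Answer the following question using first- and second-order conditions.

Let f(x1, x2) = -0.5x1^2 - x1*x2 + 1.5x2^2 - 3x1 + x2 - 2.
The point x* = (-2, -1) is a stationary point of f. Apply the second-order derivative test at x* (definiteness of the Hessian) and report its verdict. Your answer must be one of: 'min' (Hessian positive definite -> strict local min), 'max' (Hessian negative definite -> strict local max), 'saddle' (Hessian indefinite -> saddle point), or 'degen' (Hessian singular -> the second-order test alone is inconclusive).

Compute the Hessian H = grad^2 f:
  H = [[-1, -1], [-1, 3]]
Verify stationarity: grad f(x*) = H x* + g = (0, 0).
Eigenvalues of H: -1.2361, 3.2361.
Eigenvalues have mixed signs, so H is indefinite -> x* is a saddle point.

saddle


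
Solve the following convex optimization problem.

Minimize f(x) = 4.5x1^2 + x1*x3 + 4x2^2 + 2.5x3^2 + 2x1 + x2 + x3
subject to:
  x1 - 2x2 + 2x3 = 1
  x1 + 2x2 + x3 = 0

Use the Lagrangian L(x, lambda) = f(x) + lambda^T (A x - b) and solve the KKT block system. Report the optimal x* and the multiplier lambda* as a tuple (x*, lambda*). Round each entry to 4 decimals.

Form the Lagrangian:
  L(x, lambda) = (1/2) x^T Q x + c^T x + lambda^T (A x - b)
Stationarity (grad_x L = 0): Q x + c + A^T lambda = 0.
Primal feasibility: A x = b.

This gives the KKT block system:
  [ Q   A^T ] [ x     ]   [-c ]
  [ A    0  ] [ lambda ] = [ b ]

Solving the linear system:
  x*      = (-0.0604, -0.1566, 0.3736)
  lambda* = (-0.978, -0.8516)
  f(x*)   = 0.5371

x* = (-0.0604, -0.1566, 0.3736), lambda* = (-0.978, -0.8516)


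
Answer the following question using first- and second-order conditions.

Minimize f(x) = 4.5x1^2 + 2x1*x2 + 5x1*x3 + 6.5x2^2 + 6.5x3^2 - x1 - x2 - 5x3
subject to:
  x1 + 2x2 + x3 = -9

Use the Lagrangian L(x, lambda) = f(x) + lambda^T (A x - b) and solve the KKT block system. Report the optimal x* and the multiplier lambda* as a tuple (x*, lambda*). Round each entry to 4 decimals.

Form the Lagrangian:
  L(x, lambda) = (1/2) x^T Q x + c^T x + lambda^T (A x - b)
Stationarity (grad_x L = 0): Q x + c + A^T lambda = 0.
Primal feasibility: A x = b.

This gives the KKT block system:
  [ Q   A^T ] [ x     ]   [-c ]
  [ A    0  ] [ lambda ] = [ b ]

Solving the linear system:
  x*      = (-1.2412, -3.3947, -0.9693)
  lambda* = (23.807)
  f(x*)   = 111.8728

x* = (-1.2412, -3.3947, -0.9693), lambda* = (23.807)


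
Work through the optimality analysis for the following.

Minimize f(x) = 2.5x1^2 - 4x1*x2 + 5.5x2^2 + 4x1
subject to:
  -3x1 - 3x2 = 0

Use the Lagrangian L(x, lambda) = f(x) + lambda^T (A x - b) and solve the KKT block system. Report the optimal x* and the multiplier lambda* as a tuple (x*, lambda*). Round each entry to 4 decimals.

Form the Lagrangian:
  L(x, lambda) = (1/2) x^T Q x + c^T x + lambda^T (A x - b)
Stationarity (grad_x L = 0): Q x + c + A^T lambda = 0.
Primal feasibility: A x = b.

This gives the KKT block system:
  [ Q   A^T ] [ x     ]   [-c ]
  [ A    0  ] [ lambda ] = [ b ]

Solving the linear system:
  x*      = (-0.1667, 0.1667)
  lambda* = (0.8333)
  f(x*)   = -0.3333

x* = (-0.1667, 0.1667), lambda* = (0.8333)


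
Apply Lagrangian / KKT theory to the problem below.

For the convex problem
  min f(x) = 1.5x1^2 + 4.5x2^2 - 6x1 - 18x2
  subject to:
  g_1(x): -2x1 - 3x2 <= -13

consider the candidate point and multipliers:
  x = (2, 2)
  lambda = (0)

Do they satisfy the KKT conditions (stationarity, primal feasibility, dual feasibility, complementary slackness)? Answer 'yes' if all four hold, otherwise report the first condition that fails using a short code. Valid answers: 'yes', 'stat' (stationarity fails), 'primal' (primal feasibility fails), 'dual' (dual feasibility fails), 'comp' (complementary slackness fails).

Gradient of f: grad f(x) = Q x + c = (0, 0)
Constraint values g_i(x) = a_i^T x - b_i:
  g_1((2, 2)) = 3
Stationarity residual: grad f(x) + sum_i lambda_i a_i = (0, 0)
  -> stationarity OK
Primal feasibility (all g_i <= 0): FAILS
Dual feasibility (all lambda_i >= 0): OK
Complementary slackness (lambda_i * g_i(x) = 0 for all i): OK

Verdict: the first failing condition is primal_feasibility -> primal.

primal


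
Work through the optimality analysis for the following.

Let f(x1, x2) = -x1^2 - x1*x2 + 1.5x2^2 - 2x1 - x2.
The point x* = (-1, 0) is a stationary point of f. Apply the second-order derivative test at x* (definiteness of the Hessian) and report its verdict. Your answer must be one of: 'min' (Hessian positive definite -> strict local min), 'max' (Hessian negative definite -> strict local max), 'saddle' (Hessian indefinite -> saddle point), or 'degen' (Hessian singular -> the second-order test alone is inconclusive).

Compute the Hessian H = grad^2 f:
  H = [[-2, -1], [-1, 3]]
Verify stationarity: grad f(x*) = H x* + g = (0, 0).
Eigenvalues of H: -2.1926, 3.1926.
Eigenvalues have mixed signs, so H is indefinite -> x* is a saddle point.

saddle


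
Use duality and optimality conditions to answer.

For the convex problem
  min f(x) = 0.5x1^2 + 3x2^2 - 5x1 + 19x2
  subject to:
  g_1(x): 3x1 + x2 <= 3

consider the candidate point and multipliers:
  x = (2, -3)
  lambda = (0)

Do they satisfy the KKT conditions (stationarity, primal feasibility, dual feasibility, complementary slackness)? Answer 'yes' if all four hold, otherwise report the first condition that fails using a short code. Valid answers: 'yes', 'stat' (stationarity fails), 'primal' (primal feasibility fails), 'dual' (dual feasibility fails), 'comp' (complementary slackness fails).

Gradient of f: grad f(x) = Q x + c = (-3, 1)
Constraint values g_i(x) = a_i^T x - b_i:
  g_1((2, -3)) = 0
Stationarity residual: grad f(x) + sum_i lambda_i a_i = (-3, 1)
  -> stationarity FAILS
Primal feasibility (all g_i <= 0): OK
Dual feasibility (all lambda_i >= 0): OK
Complementary slackness (lambda_i * g_i(x) = 0 for all i): OK

Verdict: the first failing condition is stationarity -> stat.

stat


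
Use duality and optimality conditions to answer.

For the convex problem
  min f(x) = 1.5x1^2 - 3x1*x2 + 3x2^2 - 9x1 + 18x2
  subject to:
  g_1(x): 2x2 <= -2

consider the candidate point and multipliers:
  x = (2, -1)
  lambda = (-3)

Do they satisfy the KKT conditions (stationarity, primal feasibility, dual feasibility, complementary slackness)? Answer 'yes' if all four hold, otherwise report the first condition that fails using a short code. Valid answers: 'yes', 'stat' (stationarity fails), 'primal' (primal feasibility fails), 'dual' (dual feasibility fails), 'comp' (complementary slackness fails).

Gradient of f: grad f(x) = Q x + c = (0, 6)
Constraint values g_i(x) = a_i^T x - b_i:
  g_1((2, -1)) = 0
Stationarity residual: grad f(x) + sum_i lambda_i a_i = (0, 0)
  -> stationarity OK
Primal feasibility (all g_i <= 0): OK
Dual feasibility (all lambda_i >= 0): FAILS
Complementary slackness (lambda_i * g_i(x) = 0 for all i): OK

Verdict: the first failing condition is dual_feasibility -> dual.

dual


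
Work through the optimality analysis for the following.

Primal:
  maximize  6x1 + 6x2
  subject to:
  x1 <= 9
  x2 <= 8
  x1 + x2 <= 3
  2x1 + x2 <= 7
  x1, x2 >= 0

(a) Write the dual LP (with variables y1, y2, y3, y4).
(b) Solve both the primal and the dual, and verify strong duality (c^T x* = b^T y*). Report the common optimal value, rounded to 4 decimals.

The standard primal-dual pair for 'max c^T x s.t. A x <= b, x >= 0' is:
  Dual:  min b^T y  s.t.  A^T y >= c,  y >= 0.

So the dual LP is:
  minimize  9y1 + 8y2 + 3y3 + 7y4
  subject to:
    y1 + y3 + 2y4 >= 6
    y2 + y3 + y4 >= 6
    y1, y2, y3, y4 >= 0

Solving the primal: x* = (3, 0).
  primal value c^T x* = 18.
Solving the dual: y* = (0, 0, 6, 0).
  dual value b^T y* = 18.
Strong duality: c^T x* = b^T y*. Confirmed.

18


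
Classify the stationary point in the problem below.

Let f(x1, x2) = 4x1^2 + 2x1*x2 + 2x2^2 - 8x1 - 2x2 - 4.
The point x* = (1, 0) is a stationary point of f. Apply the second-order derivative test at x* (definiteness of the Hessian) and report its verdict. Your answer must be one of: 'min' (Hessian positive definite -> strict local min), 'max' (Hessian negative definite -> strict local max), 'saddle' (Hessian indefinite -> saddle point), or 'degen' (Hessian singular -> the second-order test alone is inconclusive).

Compute the Hessian H = grad^2 f:
  H = [[8, 2], [2, 4]]
Verify stationarity: grad f(x*) = H x* + g = (0, 0).
Eigenvalues of H: 3.1716, 8.8284.
Both eigenvalues > 0, so H is positive definite -> x* is a strict local min.

min


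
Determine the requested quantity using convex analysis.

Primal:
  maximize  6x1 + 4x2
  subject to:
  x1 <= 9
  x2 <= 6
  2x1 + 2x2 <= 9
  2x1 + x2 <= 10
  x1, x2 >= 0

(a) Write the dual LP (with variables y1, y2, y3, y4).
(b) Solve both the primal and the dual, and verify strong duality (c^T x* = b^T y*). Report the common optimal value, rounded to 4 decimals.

The standard primal-dual pair for 'max c^T x s.t. A x <= b, x >= 0' is:
  Dual:  min b^T y  s.t.  A^T y >= c,  y >= 0.

So the dual LP is:
  minimize  9y1 + 6y2 + 9y3 + 10y4
  subject to:
    y1 + 2y3 + 2y4 >= 6
    y2 + 2y3 + y4 >= 4
    y1, y2, y3, y4 >= 0

Solving the primal: x* = (4.5, 0).
  primal value c^T x* = 27.
Solving the dual: y* = (0, 0, 3, 0).
  dual value b^T y* = 27.
Strong duality: c^T x* = b^T y*. Confirmed.

27


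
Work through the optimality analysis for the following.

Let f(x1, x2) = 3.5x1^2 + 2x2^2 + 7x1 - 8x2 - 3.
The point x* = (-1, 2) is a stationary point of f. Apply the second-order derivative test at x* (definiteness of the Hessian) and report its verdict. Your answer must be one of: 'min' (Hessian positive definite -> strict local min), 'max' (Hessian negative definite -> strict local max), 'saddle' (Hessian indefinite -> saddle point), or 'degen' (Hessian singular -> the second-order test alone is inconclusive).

Compute the Hessian H = grad^2 f:
  H = [[7, 0], [0, 4]]
Verify stationarity: grad f(x*) = H x* + g = (0, 0).
Eigenvalues of H: 4, 7.
Both eigenvalues > 0, so H is positive definite -> x* is a strict local min.

min


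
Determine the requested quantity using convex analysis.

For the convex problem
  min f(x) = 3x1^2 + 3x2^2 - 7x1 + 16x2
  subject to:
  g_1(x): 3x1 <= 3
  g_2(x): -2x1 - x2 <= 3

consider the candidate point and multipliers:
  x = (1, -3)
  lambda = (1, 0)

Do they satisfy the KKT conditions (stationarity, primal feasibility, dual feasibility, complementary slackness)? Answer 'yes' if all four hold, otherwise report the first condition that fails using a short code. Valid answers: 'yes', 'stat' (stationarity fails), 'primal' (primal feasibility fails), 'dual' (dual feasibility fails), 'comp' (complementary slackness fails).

Gradient of f: grad f(x) = Q x + c = (-1, -2)
Constraint values g_i(x) = a_i^T x - b_i:
  g_1((1, -3)) = 0
  g_2((1, -3)) = -2
Stationarity residual: grad f(x) + sum_i lambda_i a_i = (2, -2)
  -> stationarity FAILS
Primal feasibility (all g_i <= 0): OK
Dual feasibility (all lambda_i >= 0): OK
Complementary slackness (lambda_i * g_i(x) = 0 for all i): OK

Verdict: the first failing condition is stationarity -> stat.

stat


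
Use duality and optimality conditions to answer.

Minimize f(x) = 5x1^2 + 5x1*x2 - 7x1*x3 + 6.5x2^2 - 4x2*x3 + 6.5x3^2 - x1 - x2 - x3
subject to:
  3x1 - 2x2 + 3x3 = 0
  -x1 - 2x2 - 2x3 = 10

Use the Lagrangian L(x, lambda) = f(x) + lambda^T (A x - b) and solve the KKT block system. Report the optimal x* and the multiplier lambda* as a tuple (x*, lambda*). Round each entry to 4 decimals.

Form the Lagrangian:
  L(x, lambda) = (1/2) x^T Q x + c^T x + lambda^T (A x - b)
Stationarity (grad_x L = 0): Q x + c + A^T lambda = 0.
Primal feasibility: A x = b.

This gives the KKT block system:
  [ Q   A^T ] [ x     ]   [-c ]
  [ A    0  ] [ lambda ] = [ b ]

Solving the linear system:
  x*      = (-0.0112, -3.0034, -1.991)
  lambda* = (-3.469, -12.599)
  f(x*)   = 65.4978

x* = (-0.0112, -3.0034, -1.991), lambda* = (-3.469, -12.599)


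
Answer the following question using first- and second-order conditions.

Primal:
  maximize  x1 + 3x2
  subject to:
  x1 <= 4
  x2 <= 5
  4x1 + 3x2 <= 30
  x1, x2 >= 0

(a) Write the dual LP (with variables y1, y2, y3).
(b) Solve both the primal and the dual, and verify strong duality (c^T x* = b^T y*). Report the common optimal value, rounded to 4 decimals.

The standard primal-dual pair for 'max c^T x s.t. A x <= b, x >= 0' is:
  Dual:  min b^T y  s.t.  A^T y >= c,  y >= 0.

So the dual LP is:
  minimize  4y1 + 5y2 + 30y3
  subject to:
    y1 + 4y3 >= 1
    y2 + 3y3 >= 3
    y1, y2, y3 >= 0

Solving the primal: x* = (3.75, 5).
  primal value c^T x* = 18.75.
Solving the dual: y* = (0, 2.25, 0.25).
  dual value b^T y* = 18.75.
Strong duality: c^T x* = b^T y*. Confirmed.

18.75


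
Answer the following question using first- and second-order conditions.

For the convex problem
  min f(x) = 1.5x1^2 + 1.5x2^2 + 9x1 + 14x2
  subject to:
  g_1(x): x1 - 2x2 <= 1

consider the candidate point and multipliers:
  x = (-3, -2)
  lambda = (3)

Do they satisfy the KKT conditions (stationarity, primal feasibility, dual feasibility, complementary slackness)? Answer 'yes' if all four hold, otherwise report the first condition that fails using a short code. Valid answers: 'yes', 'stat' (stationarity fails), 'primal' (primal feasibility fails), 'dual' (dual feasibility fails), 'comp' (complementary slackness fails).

Gradient of f: grad f(x) = Q x + c = (0, 8)
Constraint values g_i(x) = a_i^T x - b_i:
  g_1((-3, -2)) = 0
Stationarity residual: grad f(x) + sum_i lambda_i a_i = (3, 2)
  -> stationarity FAILS
Primal feasibility (all g_i <= 0): OK
Dual feasibility (all lambda_i >= 0): OK
Complementary slackness (lambda_i * g_i(x) = 0 for all i): OK

Verdict: the first failing condition is stationarity -> stat.

stat


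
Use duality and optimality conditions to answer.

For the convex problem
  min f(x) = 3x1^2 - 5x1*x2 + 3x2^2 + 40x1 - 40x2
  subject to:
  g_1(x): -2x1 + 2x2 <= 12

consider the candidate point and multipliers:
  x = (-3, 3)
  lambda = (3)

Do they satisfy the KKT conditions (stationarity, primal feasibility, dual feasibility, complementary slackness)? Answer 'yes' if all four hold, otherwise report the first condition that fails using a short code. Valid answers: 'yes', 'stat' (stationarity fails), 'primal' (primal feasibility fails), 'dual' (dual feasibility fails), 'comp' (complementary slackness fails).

Gradient of f: grad f(x) = Q x + c = (7, -7)
Constraint values g_i(x) = a_i^T x - b_i:
  g_1((-3, 3)) = 0
Stationarity residual: grad f(x) + sum_i lambda_i a_i = (1, -1)
  -> stationarity FAILS
Primal feasibility (all g_i <= 0): OK
Dual feasibility (all lambda_i >= 0): OK
Complementary slackness (lambda_i * g_i(x) = 0 for all i): OK

Verdict: the first failing condition is stationarity -> stat.

stat


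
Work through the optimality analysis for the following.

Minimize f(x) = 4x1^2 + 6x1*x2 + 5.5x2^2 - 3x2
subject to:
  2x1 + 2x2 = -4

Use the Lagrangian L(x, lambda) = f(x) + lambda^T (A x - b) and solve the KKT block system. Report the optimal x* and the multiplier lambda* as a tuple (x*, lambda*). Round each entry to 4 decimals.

Form the Lagrangian:
  L(x, lambda) = (1/2) x^T Q x + c^T x + lambda^T (A x - b)
Stationarity (grad_x L = 0): Q x + c + A^T lambda = 0.
Primal feasibility: A x = b.

This gives the KKT block system:
  [ Q   A^T ] [ x     ]   [-c ]
  [ A    0  ] [ lambda ] = [ b ]

Solving the linear system:
  x*      = (-1.8571, -0.1429)
  lambda* = (7.8571)
  f(x*)   = 15.9286

x* = (-1.8571, -0.1429), lambda* = (7.8571)


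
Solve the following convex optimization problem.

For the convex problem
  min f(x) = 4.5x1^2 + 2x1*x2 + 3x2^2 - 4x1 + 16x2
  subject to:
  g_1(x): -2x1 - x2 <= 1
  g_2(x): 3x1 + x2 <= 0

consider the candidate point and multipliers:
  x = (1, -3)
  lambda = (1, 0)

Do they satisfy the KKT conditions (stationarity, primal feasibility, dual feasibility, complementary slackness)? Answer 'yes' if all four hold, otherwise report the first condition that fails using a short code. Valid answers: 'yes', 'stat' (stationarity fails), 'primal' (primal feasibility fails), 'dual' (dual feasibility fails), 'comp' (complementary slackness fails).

Gradient of f: grad f(x) = Q x + c = (-1, 0)
Constraint values g_i(x) = a_i^T x - b_i:
  g_1((1, -3)) = 0
  g_2((1, -3)) = 0
Stationarity residual: grad f(x) + sum_i lambda_i a_i = (-3, -1)
  -> stationarity FAILS
Primal feasibility (all g_i <= 0): OK
Dual feasibility (all lambda_i >= 0): OK
Complementary slackness (lambda_i * g_i(x) = 0 for all i): OK

Verdict: the first failing condition is stationarity -> stat.

stat


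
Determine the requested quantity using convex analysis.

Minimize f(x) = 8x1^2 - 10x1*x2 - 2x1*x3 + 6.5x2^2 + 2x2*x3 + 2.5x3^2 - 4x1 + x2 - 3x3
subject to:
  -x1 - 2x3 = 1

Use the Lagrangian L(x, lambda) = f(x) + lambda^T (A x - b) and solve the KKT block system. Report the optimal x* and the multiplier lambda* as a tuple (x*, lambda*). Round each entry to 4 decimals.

Form the Lagrangian:
  L(x, lambda) = (1/2) x^T Q x + c^T x + lambda^T (A x - b)
Stationarity (grad_x L = 0): Q x + c + A^T lambda = 0.
Primal feasibility: A x = b.

This gives the KKT block system:
  [ Q   A^T ] [ x     ]   [-c ]
  [ A    0  ] [ lambda ] = [ b ]

Solving the linear system:
  x*      = (0.0251, 0.0213, -0.5126)
  lambda* = (-2.7853)
  f(x*)   = 2.1219

x* = (0.0251, 0.0213, -0.5126), lambda* = (-2.7853)


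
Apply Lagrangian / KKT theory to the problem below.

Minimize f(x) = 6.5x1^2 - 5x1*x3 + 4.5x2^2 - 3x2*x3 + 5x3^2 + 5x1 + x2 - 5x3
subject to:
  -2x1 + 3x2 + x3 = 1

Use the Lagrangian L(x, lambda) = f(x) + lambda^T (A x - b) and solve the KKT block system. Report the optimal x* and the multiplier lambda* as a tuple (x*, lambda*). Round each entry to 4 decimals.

Form the Lagrangian:
  L(x, lambda) = (1/2) x^T Q x + c^T x + lambda^T (A x - b)
Stationarity (grad_x L = 0): Q x + c + A^T lambda = 0.
Primal feasibility: A x = b.

This gives the KKT block system:
  [ Q   A^T ] [ x     ]   [-c ]
  [ A    0  ] [ lambda ] = [ b ]

Solving the linear system:
  x*      = (-0.2405, 0.0405, 0.3976)
  lambda* = (-0.0571)
  f(x*)   = -1.5464

x* = (-0.2405, 0.0405, 0.3976), lambda* = (-0.0571)


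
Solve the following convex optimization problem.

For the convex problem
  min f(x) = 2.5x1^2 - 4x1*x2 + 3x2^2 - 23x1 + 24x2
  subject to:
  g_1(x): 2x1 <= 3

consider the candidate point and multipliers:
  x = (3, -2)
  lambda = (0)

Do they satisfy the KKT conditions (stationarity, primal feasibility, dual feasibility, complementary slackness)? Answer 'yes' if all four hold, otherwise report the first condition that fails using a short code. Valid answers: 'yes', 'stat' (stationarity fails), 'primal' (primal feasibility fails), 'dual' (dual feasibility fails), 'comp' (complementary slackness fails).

Gradient of f: grad f(x) = Q x + c = (0, 0)
Constraint values g_i(x) = a_i^T x - b_i:
  g_1((3, -2)) = 3
Stationarity residual: grad f(x) + sum_i lambda_i a_i = (0, 0)
  -> stationarity OK
Primal feasibility (all g_i <= 0): FAILS
Dual feasibility (all lambda_i >= 0): OK
Complementary slackness (lambda_i * g_i(x) = 0 for all i): OK

Verdict: the first failing condition is primal_feasibility -> primal.

primal


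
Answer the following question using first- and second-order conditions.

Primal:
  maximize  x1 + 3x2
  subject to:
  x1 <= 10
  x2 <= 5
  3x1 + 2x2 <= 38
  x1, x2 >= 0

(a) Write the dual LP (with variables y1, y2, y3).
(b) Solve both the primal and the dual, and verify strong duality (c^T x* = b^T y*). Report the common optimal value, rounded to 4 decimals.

The standard primal-dual pair for 'max c^T x s.t. A x <= b, x >= 0' is:
  Dual:  min b^T y  s.t.  A^T y >= c,  y >= 0.

So the dual LP is:
  minimize  10y1 + 5y2 + 38y3
  subject to:
    y1 + 3y3 >= 1
    y2 + 2y3 >= 3
    y1, y2, y3 >= 0

Solving the primal: x* = (9.3333, 5).
  primal value c^T x* = 24.3333.
Solving the dual: y* = (0, 2.3333, 0.3333).
  dual value b^T y* = 24.3333.
Strong duality: c^T x* = b^T y*. Confirmed.

24.3333


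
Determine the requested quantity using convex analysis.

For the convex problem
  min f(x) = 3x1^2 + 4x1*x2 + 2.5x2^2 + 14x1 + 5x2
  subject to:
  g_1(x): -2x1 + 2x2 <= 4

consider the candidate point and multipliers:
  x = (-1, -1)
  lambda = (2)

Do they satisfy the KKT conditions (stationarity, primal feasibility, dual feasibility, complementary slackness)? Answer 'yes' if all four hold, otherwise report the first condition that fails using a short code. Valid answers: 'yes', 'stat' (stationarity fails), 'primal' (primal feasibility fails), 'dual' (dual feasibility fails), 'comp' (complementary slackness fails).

Gradient of f: grad f(x) = Q x + c = (4, -4)
Constraint values g_i(x) = a_i^T x - b_i:
  g_1((-1, -1)) = -4
Stationarity residual: grad f(x) + sum_i lambda_i a_i = (0, 0)
  -> stationarity OK
Primal feasibility (all g_i <= 0): OK
Dual feasibility (all lambda_i >= 0): OK
Complementary slackness (lambda_i * g_i(x) = 0 for all i): FAILS

Verdict: the first failing condition is complementary_slackness -> comp.

comp


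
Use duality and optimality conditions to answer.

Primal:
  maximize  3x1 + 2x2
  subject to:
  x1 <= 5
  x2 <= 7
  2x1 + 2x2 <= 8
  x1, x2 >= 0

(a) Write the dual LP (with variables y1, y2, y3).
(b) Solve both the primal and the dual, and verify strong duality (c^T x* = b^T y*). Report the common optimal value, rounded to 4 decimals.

The standard primal-dual pair for 'max c^T x s.t. A x <= b, x >= 0' is:
  Dual:  min b^T y  s.t.  A^T y >= c,  y >= 0.

So the dual LP is:
  minimize  5y1 + 7y2 + 8y3
  subject to:
    y1 + 2y3 >= 3
    y2 + 2y3 >= 2
    y1, y2, y3 >= 0

Solving the primal: x* = (4, 0).
  primal value c^T x* = 12.
Solving the dual: y* = (0, 0, 1.5).
  dual value b^T y* = 12.
Strong duality: c^T x* = b^T y*. Confirmed.

12


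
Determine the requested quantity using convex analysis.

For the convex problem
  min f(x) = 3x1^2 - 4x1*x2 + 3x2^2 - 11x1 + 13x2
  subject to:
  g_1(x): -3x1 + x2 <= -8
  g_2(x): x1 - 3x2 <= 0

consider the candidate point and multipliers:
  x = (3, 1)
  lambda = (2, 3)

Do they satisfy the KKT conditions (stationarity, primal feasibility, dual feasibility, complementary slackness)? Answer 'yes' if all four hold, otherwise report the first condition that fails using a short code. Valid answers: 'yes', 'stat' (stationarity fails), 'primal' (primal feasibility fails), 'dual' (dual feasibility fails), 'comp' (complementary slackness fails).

Gradient of f: grad f(x) = Q x + c = (3, 7)
Constraint values g_i(x) = a_i^T x - b_i:
  g_1((3, 1)) = 0
  g_2((3, 1)) = 0
Stationarity residual: grad f(x) + sum_i lambda_i a_i = (0, 0)
  -> stationarity OK
Primal feasibility (all g_i <= 0): OK
Dual feasibility (all lambda_i >= 0): OK
Complementary slackness (lambda_i * g_i(x) = 0 for all i): OK

Verdict: yes, KKT holds.

yes


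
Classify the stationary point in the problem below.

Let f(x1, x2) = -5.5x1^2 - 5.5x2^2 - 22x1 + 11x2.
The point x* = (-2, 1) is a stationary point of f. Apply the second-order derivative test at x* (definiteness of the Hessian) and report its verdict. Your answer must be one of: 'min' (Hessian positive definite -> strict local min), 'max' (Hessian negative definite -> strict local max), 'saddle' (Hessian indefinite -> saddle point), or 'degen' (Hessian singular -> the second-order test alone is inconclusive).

Compute the Hessian H = grad^2 f:
  H = [[-11, 0], [0, -11]]
Verify stationarity: grad f(x*) = H x* + g = (0, 0).
Eigenvalues of H: -11, -11.
Both eigenvalues < 0, so H is negative definite -> x* is a strict local max.

max


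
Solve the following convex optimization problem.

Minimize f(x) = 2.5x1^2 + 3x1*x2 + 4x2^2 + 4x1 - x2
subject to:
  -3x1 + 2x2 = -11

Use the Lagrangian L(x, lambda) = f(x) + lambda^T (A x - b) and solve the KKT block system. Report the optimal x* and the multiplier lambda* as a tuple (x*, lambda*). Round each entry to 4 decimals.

Form the Lagrangian:
  L(x, lambda) = (1/2) x^T Q x + c^T x + lambda^T (A x - b)
Stationarity (grad_x L = 0): Q x + c + A^T lambda = 0.
Primal feasibility: A x = b.

This gives the KKT block system:
  [ Q   A^T ] [ x     ]   [-c ]
  [ A    0  ] [ lambda ] = [ b ]

Solving the linear system:
  x*      = (2.5, -1.75)
  lambda* = (3.75)
  f(x*)   = 26.5

x* = (2.5, -1.75), lambda* = (3.75)


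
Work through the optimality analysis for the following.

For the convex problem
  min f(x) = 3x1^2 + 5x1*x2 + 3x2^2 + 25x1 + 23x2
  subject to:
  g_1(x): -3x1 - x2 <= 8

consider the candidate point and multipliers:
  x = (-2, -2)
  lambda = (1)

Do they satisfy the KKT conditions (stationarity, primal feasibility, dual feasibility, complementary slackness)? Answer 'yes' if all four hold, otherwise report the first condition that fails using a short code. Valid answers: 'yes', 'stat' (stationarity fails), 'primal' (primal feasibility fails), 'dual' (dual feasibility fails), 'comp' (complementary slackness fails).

Gradient of f: grad f(x) = Q x + c = (3, 1)
Constraint values g_i(x) = a_i^T x - b_i:
  g_1((-2, -2)) = 0
Stationarity residual: grad f(x) + sum_i lambda_i a_i = (0, 0)
  -> stationarity OK
Primal feasibility (all g_i <= 0): OK
Dual feasibility (all lambda_i >= 0): OK
Complementary slackness (lambda_i * g_i(x) = 0 for all i): OK

Verdict: yes, KKT holds.

yes


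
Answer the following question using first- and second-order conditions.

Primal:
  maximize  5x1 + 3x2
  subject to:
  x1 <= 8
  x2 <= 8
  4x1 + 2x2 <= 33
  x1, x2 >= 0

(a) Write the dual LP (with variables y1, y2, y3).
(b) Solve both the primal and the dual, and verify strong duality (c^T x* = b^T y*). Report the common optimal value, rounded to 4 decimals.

The standard primal-dual pair for 'max c^T x s.t. A x <= b, x >= 0' is:
  Dual:  min b^T y  s.t.  A^T y >= c,  y >= 0.

So the dual LP is:
  minimize  8y1 + 8y2 + 33y3
  subject to:
    y1 + 4y3 >= 5
    y2 + 2y3 >= 3
    y1, y2, y3 >= 0

Solving the primal: x* = (4.25, 8).
  primal value c^T x* = 45.25.
Solving the dual: y* = (0, 0.5, 1.25).
  dual value b^T y* = 45.25.
Strong duality: c^T x* = b^T y*. Confirmed.

45.25


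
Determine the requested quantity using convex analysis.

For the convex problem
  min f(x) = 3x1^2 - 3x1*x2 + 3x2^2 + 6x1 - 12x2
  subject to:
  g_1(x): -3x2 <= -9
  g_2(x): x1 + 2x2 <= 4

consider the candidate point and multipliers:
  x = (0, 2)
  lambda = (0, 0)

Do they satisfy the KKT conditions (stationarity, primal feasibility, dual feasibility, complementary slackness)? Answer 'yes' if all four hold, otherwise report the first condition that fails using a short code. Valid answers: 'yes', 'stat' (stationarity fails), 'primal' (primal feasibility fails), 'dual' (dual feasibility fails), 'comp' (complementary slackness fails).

Gradient of f: grad f(x) = Q x + c = (0, 0)
Constraint values g_i(x) = a_i^T x - b_i:
  g_1((0, 2)) = 3
  g_2((0, 2)) = 0
Stationarity residual: grad f(x) + sum_i lambda_i a_i = (0, 0)
  -> stationarity OK
Primal feasibility (all g_i <= 0): FAILS
Dual feasibility (all lambda_i >= 0): OK
Complementary slackness (lambda_i * g_i(x) = 0 for all i): OK

Verdict: the first failing condition is primal_feasibility -> primal.

primal


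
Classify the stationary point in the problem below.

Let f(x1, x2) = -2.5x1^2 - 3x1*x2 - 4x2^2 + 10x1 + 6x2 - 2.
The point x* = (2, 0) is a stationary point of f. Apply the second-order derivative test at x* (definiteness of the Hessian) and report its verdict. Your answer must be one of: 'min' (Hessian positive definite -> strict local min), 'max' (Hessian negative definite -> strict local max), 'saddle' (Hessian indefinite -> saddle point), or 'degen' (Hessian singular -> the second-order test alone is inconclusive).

Compute the Hessian H = grad^2 f:
  H = [[-5, -3], [-3, -8]]
Verify stationarity: grad f(x*) = H x* + g = (0, 0).
Eigenvalues of H: -9.8541, -3.1459.
Both eigenvalues < 0, so H is negative definite -> x* is a strict local max.

max


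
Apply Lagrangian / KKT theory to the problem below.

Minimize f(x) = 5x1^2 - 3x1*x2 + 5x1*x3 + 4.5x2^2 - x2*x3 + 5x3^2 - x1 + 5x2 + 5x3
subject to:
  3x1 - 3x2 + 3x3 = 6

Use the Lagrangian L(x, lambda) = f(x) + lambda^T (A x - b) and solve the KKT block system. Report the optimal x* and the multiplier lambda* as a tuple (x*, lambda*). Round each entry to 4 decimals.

Form the Lagrangian:
  L(x, lambda) = (1/2) x^T Q x + c^T x + lambda^T (A x - b)
Stationarity (grad_x L = 0): Q x + c + A^T lambda = 0.
Primal feasibility: A x = b.

This gives the KKT block system:
  [ Q   A^T ] [ x     ]   [-c ]
  [ A    0  ] [ lambda ] = [ b ]

Solving the linear system:
  x*      = (0.6281, -1.3884, -0.0165)
  lambda* = (-3.1212)
  f(x*)   = 5.5372

x* = (0.6281, -1.3884, -0.0165), lambda* = (-3.1212)


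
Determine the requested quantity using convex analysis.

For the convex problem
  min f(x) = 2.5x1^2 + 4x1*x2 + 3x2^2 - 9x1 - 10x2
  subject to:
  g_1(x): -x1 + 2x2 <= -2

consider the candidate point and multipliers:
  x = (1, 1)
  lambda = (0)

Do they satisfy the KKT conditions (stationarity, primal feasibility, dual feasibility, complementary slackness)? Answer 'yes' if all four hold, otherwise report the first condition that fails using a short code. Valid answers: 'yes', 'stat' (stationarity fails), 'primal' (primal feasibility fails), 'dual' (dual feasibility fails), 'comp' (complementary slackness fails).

Gradient of f: grad f(x) = Q x + c = (0, 0)
Constraint values g_i(x) = a_i^T x - b_i:
  g_1((1, 1)) = 3
Stationarity residual: grad f(x) + sum_i lambda_i a_i = (0, 0)
  -> stationarity OK
Primal feasibility (all g_i <= 0): FAILS
Dual feasibility (all lambda_i >= 0): OK
Complementary slackness (lambda_i * g_i(x) = 0 for all i): OK

Verdict: the first failing condition is primal_feasibility -> primal.

primal


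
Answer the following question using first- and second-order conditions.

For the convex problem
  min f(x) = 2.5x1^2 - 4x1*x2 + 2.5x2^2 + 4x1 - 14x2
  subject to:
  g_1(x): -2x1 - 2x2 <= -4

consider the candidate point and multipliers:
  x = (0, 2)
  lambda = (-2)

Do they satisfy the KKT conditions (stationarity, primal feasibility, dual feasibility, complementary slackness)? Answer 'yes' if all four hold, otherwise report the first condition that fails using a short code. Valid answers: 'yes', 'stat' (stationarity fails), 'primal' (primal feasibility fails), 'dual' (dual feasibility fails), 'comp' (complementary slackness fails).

Gradient of f: grad f(x) = Q x + c = (-4, -4)
Constraint values g_i(x) = a_i^T x - b_i:
  g_1((0, 2)) = 0
Stationarity residual: grad f(x) + sum_i lambda_i a_i = (0, 0)
  -> stationarity OK
Primal feasibility (all g_i <= 0): OK
Dual feasibility (all lambda_i >= 0): FAILS
Complementary slackness (lambda_i * g_i(x) = 0 for all i): OK

Verdict: the first failing condition is dual_feasibility -> dual.

dual


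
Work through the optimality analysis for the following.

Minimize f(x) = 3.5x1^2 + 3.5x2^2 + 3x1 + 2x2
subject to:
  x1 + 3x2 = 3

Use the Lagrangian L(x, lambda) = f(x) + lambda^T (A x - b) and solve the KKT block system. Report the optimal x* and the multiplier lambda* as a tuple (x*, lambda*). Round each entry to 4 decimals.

Form the Lagrangian:
  L(x, lambda) = (1/2) x^T Q x + c^T x + lambda^T (A x - b)
Stationarity (grad_x L = 0): Q x + c + A^T lambda = 0.
Primal feasibility: A x = b.

This gives the KKT block system:
  [ Q   A^T ] [ x     ]   [-c ]
  [ A    0  ] [ lambda ] = [ b ]

Solving the linear system:
  x*      = (0, 1)
  lambda* = (-3)
  f(x*)   = 5.5

x* = (0, 1), lambda* = (-3)


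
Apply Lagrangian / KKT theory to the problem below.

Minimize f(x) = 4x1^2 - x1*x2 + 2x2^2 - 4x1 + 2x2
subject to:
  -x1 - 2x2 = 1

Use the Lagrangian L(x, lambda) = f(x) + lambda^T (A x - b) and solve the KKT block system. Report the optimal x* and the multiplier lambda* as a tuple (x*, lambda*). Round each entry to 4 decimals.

Form the Lagrangian:
  L(x, lambda) = (1/2) x^T Q x + c^T x + lambda^T (A x - b)
Stationarity (grad_x L = 0): Q x + c + A^T lambda = 0.
Primal feasibility: A x = b.

This gives the KKT block system:
  [ Q   A^T ] [ x     ]   [-c ]
  [ A    0  ] [ lambda ] = [ b ]

Solving the linear system:
  x*      = (0.35, -0.675)
  lambda* = (-0.525)
  f(x*)   = -1.1125

x* = (0.35, -0.675), lambda* = (-0.525)


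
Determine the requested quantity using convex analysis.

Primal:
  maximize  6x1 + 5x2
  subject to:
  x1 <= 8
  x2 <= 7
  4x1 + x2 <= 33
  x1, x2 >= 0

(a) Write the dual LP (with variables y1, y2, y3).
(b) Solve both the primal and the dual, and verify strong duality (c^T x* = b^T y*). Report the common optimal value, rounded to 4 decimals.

The standard primal-dual pair for 'max c^T x s.t. A x <= b, x >= 0' is:
  Dual:  min b^T y  s.t.  A^T y >= c,  y >= 0.

So the dual LP is:
  minimize  8y1 + 7y2 + 33y3
  subject to:
    y1 + 4y3 >= 6
    y2 + y3 >= 5
    y1, y2, y3 >= 0

Solving the primal: x* = (6.5, 7).
  primal value c^T x* = 74.
Solving the dual: y* = (0, 3.5, 1.5).
  dual value b^T y* = 74.
Strong duality: c^T x* = b^T y*. Confirmed.

74


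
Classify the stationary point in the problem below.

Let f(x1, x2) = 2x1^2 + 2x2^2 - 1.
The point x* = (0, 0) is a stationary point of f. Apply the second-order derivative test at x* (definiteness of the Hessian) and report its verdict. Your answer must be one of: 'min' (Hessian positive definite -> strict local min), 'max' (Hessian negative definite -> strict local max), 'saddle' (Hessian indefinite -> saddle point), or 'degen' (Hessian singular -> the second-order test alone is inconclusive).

Compute the Hessian H = grad^2 f:
  H = [[4, 0], [0, 4]]
Verify stationarity: grad f(x*) = H x* + g = (0, 0).
Eigenvalues of H: 4, 4.
Both eigenvalues > 0, so H is positive definite -> x* is a strict local min.

min


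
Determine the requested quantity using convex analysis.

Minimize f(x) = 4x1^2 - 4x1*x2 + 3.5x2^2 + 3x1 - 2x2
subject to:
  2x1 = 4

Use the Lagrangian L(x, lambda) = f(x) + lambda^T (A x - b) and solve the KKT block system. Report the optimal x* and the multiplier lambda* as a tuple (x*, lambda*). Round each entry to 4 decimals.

Form the Lagrangian:
  L(x, lambda) = (1/2) x^T Q x + c^T x + lambda^T (A x - b)
Stationarity (grad_x L = 0): Q x + c + A^T lambda = 0.
Primal feasibility: A x = b.

This gives the KKT block system:
  [ Q   A^T ] [ x     ]   [-c ]
  [ A    0  ] [ lambda ] = [ b ]

Solving the linear system:
  x*      = (2, 1.4286)
  lambda* = (-6.6429)
  f(x*)   = 14.8571

x* = (2, 1.4286), lambda* = (-6.6429)


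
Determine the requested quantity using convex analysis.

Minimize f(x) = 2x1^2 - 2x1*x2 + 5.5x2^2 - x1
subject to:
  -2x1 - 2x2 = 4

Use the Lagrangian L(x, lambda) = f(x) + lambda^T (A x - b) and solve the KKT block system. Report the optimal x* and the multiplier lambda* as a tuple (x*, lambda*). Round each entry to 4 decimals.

Form the Lagrangian:
  L(x, lambda) = (1/2) x^T Q x + c^T x + lambda^T (A x - b)
Stationarity (grad_x L = 0): Q x + c + A^T lambda = 0.
Primal feasibility: A x = b.

This gives the KKT block system:
  [ Q   A^T ] [ x     ]   [-c ]
  [ A    0  ] [ lambda ] = [ b ]

Solving the linear system:
  x*      = (-1.3158, -0.6842)
  lambda* = (-2.4474)
  f(x*)   = 5.5526

x* = (-1.3158, -0.6842), lambda* = (-2.4474)


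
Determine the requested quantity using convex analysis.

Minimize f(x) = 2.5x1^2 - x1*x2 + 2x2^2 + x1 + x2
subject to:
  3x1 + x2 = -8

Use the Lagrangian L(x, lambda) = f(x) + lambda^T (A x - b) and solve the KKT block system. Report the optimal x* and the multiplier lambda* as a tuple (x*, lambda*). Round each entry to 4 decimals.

Form the Lagrangian:
  L(x, lambda) = (1/2) x^T Q x + c^T x + lambda^T (A x - b)
Stationarity (grad_x L = 0): Q x + c + A^T lambda = 0.
Primal feasibility: A x = b.

This gives the KKT block system:
  [ Q   A^T ] [ x     ]   [-c ]
  [ A    0  ] [ lambda ] = [ b ]

Solving the linear system:
  x*      = (-2.1702, -1.4894)
  lambda* = (2.7872)
  f(x*)   = 9.3191

x* = (-2.1702, -1.4894), lambda* = (2.7872)


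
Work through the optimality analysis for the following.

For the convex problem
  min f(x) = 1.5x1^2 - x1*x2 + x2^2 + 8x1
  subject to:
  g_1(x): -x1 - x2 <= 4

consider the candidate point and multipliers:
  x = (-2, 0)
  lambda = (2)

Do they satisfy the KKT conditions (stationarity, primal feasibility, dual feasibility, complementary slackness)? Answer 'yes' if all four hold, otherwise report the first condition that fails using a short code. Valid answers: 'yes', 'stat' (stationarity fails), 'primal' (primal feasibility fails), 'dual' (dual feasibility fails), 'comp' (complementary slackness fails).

Gradient of f: grad f(x) = Q x + c = (2, 2)
Constraint values g_i(x) = a_i^T x - b_i:
  g_1((-2, 0)) = -2
Stationarity residual: grad f(x) + sum_i lambda_i a_i = (0, 0)
  -> stationarity OK
Primal feasibility (all g_i <= 0): OK
Dual feasibility (all lambda_i >= 0): OK
Complementary slackness (lambda_i * g_i(x) = 0 for all i): FAILS

Verdict: the first failing condition is complementary_slackness -> comp.

comp


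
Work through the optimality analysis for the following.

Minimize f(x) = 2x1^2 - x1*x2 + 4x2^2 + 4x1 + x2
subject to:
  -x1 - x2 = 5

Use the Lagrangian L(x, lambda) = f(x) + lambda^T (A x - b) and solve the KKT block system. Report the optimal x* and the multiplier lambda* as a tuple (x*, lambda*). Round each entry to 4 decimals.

Form the Lagrangian:
  L(x, lambda) = (1/2) x^T Q x + c^T x + lambda^T (A x - b)
Stationarity (grad_x L = 0): Q x + c + A^T lambda = 0.
Primal feasibility: A x = b.

This gives the KKT block system:
  [ Q   A^T ] [ x     ]   [-c ]
  [ A    0  ] [ lambda ] = [ b ]

Solving the linear system:
  x*      = (-3.4286, -1.5714)
  lambda* = (-8.1429)
  f(x*)   = 12.7143

x* = (-3.4286, -1.5714), lambda* = (-8.1429)


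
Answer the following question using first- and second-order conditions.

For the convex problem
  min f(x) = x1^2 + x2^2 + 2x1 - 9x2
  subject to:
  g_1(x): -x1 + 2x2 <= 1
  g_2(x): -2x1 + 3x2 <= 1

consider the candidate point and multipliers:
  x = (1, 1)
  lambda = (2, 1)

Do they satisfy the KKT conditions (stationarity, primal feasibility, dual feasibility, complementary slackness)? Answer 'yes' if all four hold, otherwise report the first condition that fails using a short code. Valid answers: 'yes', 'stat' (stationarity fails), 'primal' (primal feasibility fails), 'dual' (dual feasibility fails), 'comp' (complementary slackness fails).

Gradient of f: grad f(x) = Q x + c = (4, -7)
Constraint values g_i(x) = a_i^T x - b_i:
  g_1((1, 1)) = 0
  g_2((1, 1)) = 0
Stationarity residual: grad f(x) + sum_i lambda_i a_i = (0, 0)
  -> stationarity OK
Primal feasibility (all g_i <= 0): OK
Dual feasibility (all lambda_i >= 0): OK
Complementary slackness (lambda_i * g_i(x) = 0 for all i): OK

Verdict: yes, KKT holds.

yes


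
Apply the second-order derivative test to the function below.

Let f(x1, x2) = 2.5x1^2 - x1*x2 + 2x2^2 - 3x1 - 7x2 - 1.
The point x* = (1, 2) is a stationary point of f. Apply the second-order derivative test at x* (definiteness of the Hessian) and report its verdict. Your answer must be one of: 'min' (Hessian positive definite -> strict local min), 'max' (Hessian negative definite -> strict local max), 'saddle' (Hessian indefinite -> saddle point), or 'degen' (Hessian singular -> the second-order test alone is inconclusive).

Compute the Hessian H = grad^2 f:
  H = [[5, -1], [-1, 4]]
Verify stationarity: grad f(x*) = H x* + g = (0, 0).
Eigenvalues of H: 3.382, 5.618.
Both eigenvalues > 0, so H is positive definite -> x* is a strict local min.

min
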